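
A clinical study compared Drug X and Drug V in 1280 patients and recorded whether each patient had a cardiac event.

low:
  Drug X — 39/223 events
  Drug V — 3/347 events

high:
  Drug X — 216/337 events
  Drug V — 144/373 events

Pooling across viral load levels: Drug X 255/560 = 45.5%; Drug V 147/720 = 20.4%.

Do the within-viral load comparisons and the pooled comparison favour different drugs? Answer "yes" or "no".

no

Within each viral load level (low 17.5% vs 0.9%; high 64.1% vs 38.6%), Drug V has the lower rate every time. Pooled: 45.5% vs 20.4% — Drug V has the lower rate overall. They agree.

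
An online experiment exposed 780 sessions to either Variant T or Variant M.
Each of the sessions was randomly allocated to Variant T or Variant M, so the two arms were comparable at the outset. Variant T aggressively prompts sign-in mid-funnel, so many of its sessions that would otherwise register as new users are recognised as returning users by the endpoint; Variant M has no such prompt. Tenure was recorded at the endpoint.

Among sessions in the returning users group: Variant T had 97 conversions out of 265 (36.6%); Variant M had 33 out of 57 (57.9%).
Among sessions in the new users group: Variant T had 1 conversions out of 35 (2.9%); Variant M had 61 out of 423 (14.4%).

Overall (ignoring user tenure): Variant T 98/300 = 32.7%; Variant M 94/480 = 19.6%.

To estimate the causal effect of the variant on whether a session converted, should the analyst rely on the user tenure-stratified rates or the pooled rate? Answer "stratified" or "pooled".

Within every user tenure level Variant M has the higher rate, yet pooled Variant T does — Simpson's reversal.
User tenure is recorded after the variant and is itself shifted by it — it sits on the causal path from variant to outcome. Conditioning on a mediator would strip out part of the effect we want; the pooled comparison gives the total causal effect.
Pooled: Variant T 32.7% vs Variant M 19.6%; Variant T is higher overall.

pooled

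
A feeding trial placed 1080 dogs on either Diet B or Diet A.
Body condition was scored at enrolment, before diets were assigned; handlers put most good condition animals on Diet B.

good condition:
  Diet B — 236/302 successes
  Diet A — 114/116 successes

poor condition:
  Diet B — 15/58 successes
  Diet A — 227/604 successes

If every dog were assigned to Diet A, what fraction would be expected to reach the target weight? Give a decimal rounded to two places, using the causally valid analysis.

0.61

Here starting body condition is a common cause — it drives both which diet a case falls under and the outcome. The crude comparison mixes populations; the stratum-specific rates are the causally relevant ones.
Standardising Diet A to the population starting body condition mix: 0.387·114/116 + 0.613·227/604 = 0.611.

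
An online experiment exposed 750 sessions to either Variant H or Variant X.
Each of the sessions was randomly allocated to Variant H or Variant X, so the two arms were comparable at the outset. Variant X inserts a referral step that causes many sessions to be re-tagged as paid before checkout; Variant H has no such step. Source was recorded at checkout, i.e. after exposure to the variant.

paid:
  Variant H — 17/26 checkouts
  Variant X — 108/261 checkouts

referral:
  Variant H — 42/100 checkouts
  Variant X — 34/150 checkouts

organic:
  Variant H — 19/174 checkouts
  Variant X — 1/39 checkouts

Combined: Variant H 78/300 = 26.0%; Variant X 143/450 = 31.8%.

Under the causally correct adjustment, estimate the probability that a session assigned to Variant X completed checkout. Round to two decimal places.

0.32

Traffic source is recorded after the variant and is itself shifted by it — it sits on the causal path from variant to outcome. Conditioning on a mediator would strip out part of the effect we want; the pooled comparison gives the total causal effect.
So P(outcome | do(Variant X)) is just the pooled rate for Variant X: 143/450 = 0.318.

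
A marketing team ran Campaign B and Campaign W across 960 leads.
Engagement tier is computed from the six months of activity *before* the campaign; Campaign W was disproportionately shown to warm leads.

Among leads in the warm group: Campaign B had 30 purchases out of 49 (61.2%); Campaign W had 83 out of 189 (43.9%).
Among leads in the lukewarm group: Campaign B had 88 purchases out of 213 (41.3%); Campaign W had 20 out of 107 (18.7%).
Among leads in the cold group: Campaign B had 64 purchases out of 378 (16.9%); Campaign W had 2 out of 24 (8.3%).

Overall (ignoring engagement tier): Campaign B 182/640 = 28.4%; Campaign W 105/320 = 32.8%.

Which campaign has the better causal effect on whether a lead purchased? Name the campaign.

Since engagement tier is a pre-existing factor (not a product of the campaign) and it affects the outcome on its own, it is a confounder. The stratified rates, not the pooled rate, identify the causal effect.
Within each level — warm: 61.2% vs 43.9%; lukewarm: 41.3% vs 18.7%; cold: 16.9% vs 8.3% — Campaign B is higher every time.

Campaign B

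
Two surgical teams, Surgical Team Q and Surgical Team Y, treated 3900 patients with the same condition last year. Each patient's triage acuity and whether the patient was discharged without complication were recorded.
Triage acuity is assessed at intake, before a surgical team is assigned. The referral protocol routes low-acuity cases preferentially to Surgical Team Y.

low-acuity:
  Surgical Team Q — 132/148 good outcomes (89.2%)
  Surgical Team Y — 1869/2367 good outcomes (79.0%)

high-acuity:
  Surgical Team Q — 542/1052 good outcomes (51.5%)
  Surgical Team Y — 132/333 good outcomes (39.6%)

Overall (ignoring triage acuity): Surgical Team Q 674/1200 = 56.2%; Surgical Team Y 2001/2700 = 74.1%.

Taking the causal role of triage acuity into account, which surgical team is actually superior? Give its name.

Surgical Team Q

The stratified and pooled comparisons disagree (Surgical Team Q wins within each triage acuity; Surgical Team Y wins overall), so the answer turns on the causal role of triage acuity.
Triage acuity differs across surgical teams for reasons unrelated to any effect of the surgical team itself, and it separately predicts the outcome — a classic confounder. We must compare within triage acuity levels.
Within each level — low-acuity: 89.2% vs 79.0%; high-acuity: 51.5% vs 39.6% — Surgical Team Q is higher every time.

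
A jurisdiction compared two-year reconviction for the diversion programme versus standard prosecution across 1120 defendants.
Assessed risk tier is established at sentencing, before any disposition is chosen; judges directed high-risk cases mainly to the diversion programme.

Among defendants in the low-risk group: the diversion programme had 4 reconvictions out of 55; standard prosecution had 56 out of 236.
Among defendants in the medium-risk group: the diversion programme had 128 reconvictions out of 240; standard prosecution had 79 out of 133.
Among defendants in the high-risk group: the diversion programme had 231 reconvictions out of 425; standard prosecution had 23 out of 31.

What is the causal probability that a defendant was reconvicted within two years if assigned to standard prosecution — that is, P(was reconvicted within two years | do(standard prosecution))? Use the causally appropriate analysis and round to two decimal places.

The assessed risk tier-specific comparison favours the diversion programme throughout, but the pooled figures favour standard prosecution. The question is whether to condition on assessed risk tier.
Since assessed risk tier is a pre-existing factor (not a product of the disposition) and it affects the outcome on its own, it is a confounder. The stratified rates, not the pooled rate, identify the causal effect.
Standardising standard prosecution to the population assessed risk tier mix: 0.260·56/236 + 0.333·79/133 + 0.407·23/31 = 0.562.

0.56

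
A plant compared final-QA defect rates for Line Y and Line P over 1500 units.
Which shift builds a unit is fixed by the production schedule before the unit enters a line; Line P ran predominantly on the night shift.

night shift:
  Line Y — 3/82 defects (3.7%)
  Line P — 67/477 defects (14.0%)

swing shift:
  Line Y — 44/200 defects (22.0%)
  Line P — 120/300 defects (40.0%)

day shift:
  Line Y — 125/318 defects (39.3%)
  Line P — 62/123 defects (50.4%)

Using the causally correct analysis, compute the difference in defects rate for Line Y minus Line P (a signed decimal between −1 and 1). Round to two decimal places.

-0.13

Line Y is lower inside every shift stratum but Line P is lower in aggregate. Whether to stratify depends on how shift relates to the line.
Shift satisfies the back-door criterion: it is not a descendant of the line, and it blocks the spurious path from line to outcome. Adjusting for it (i.e., using the within-shift rates) gives the causal effect.
Adjusting over the population distribution of shift: 0.373·(0.037−0.140) + 0.333·(0.220−0.400) + 0.294·(0.393−0.504) = -0.131.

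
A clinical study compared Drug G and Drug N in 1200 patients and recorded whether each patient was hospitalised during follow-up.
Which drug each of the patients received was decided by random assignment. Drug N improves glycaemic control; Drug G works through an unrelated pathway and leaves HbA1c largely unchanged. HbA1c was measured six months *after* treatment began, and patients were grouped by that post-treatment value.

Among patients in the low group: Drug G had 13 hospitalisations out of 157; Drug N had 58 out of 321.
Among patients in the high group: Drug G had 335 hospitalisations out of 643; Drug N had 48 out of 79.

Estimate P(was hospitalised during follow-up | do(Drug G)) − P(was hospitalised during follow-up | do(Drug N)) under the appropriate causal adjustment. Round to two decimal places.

+0.17

HbA1c lies on the pathway drug → HbA1c → outcome, so adjusting for it blocks the indirect effect. For the total causal effect of drug, use the unadjusted pooled rates.
The causal difference is the pooled difference: 0.435 − 0.265 = +0.170.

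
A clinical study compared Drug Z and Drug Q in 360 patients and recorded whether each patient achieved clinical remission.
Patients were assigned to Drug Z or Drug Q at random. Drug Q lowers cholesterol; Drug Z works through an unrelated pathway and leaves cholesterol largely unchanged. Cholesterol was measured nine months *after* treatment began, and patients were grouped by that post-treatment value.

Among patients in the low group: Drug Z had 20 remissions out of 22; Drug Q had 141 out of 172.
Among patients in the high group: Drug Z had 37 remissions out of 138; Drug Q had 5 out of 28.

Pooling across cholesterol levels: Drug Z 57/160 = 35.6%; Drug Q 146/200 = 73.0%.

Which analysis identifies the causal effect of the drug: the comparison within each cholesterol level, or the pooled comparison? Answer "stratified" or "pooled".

The cholesterol-specific comparison favours Drug Z throughout, but the pooled figures favour Drug Q. The question is whether to condition on cholesterol.
Cholesterol here is a post-treatment variable shaped by the drug; conditioning on it would introduce bias rather than remove it. The overall comparison is the causal one.
Pooled: Drug Z 35.6% vs Drug Q 73.0%; Drug Q is higher overall.

pooled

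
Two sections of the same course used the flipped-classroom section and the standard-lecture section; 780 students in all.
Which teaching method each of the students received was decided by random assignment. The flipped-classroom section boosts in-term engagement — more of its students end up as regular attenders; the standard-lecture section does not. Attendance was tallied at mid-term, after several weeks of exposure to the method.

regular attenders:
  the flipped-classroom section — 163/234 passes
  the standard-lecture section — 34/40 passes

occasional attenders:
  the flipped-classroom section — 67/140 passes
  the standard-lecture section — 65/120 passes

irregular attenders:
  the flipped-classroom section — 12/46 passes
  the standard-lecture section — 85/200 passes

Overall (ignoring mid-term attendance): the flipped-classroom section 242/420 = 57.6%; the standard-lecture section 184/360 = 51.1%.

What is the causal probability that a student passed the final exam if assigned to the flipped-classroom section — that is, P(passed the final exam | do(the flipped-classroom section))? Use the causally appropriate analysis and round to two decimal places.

0.58

The distribution of mid-term attendance is itself part of what the teaching method does — it is an intermediate outcome. Holding it fixed would remove that part of the effect; the total effect is the pooled difference.
So P(outcome | do(the flipped-classroom section)) is just the pooled rate for the flipped-classroom section: 242/420 = 0.576.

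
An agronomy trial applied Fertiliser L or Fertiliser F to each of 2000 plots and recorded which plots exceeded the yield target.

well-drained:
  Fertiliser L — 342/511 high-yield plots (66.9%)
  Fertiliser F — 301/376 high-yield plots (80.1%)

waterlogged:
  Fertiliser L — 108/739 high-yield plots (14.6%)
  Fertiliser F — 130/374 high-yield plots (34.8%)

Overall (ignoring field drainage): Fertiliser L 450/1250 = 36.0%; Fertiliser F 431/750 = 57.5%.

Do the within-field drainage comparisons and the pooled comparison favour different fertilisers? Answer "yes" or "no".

Within each field drainage level (well-drained 66.9% vs 80.1%; waterlogged 14.6% vs 34.8%), Fertiliser F has the higher rate every time. Pooled: 36.0% vs 57.5% — Fertiliser F has the higher rate overall. They agree.

no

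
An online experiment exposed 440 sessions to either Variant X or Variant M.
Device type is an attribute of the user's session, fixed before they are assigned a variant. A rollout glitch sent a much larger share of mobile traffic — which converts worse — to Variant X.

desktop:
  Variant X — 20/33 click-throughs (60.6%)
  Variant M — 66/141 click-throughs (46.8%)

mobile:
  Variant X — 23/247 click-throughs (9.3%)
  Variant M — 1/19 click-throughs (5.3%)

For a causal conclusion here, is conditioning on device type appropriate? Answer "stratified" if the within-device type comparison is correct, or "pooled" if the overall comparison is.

Variant X is higher inside every device type stratum but Variant M is higher in aggregate. Whether to stratify depends on how device type relates to the variant.
Device type is set before the variant has any effect — it is not caused by the variant — and it independently drives the outcome. That makes it a confounder, so the causal comparison is within device type levels.
Within each level — desktop: 60.6% vs 46.8%; mobile: 9.3% vs 5.3% — Variant X is higher every time.

stratified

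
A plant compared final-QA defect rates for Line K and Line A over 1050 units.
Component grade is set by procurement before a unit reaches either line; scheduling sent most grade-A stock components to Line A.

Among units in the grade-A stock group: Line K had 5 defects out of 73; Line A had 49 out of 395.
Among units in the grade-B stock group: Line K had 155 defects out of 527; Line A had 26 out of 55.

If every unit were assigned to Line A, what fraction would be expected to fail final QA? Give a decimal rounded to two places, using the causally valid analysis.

Here component grade is a common cause — it drives both which line a case falls under and the outcome. The crude comparison mixes populations; the stratum-specific rates are the causally relevant ones.
Standardising Line A to the population component grade mix: 0.446·49/395 + 0.554·26/55 = 0.317.

0.32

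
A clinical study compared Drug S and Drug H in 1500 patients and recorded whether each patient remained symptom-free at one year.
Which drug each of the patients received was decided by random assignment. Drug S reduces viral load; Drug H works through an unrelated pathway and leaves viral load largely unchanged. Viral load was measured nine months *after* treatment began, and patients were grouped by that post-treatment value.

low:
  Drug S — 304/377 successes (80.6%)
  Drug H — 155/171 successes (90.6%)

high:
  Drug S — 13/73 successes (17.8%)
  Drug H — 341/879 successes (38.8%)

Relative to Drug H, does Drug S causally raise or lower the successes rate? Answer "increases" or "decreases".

increases

The distribution of viral load is itself part of what the drug does — it is an intermediate outcome. Holding it fixed would remove that part of the effect; the total effect is the pooled difference.
Pooled: Drug S 70.4% vs Drug H 47.2%; Drug S is higher overall.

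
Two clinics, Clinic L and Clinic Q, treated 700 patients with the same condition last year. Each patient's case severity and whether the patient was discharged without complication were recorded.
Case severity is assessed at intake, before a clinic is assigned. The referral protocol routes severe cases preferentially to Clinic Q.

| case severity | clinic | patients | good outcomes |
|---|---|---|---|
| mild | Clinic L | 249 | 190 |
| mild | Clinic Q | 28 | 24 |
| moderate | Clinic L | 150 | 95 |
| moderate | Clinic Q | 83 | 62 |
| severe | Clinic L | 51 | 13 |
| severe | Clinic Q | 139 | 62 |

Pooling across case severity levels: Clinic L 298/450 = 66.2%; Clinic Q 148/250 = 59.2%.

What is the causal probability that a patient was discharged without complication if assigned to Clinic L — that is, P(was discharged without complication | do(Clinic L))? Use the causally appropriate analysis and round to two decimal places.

Within every case severity level Clinic Q has the higher rate, yet pooled Clinic L does — Simpson's reversal.
Here case severity is a common cause — it drives both which clinic a case falls under and the outcome. The crude comparison mixes populations; the stratum-specific rates are the causally relevant ones.
Standardising Clinic L to the population case severity mix: 0.396·190/249 + 0.333·95/150 + 0.271·13/51 = 0.582.

0.58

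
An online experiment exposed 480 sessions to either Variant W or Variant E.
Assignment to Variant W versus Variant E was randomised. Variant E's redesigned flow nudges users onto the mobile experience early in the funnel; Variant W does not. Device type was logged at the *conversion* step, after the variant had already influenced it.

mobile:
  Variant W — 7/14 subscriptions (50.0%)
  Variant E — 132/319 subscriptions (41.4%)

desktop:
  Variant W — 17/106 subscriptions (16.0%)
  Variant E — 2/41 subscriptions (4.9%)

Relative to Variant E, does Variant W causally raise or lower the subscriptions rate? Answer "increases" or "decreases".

Device type here is a post-treatment variable shaped by the variant; conditioning on it would introduce bias rather than remove it. The overall comparison is the causal one.
Pooled: Variant W 20.0% vs Variant E 37.2%; Variant E is higher overall.

decreases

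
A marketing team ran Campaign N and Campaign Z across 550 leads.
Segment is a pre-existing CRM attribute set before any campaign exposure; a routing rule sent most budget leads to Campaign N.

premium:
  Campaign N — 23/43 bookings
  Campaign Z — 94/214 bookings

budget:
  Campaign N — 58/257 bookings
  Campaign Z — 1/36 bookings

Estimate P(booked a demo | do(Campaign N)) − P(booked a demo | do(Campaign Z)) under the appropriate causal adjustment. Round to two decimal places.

The customer segment-specific comparison favours Campaign N throughout, but the pooled figures favour Campaign Z. The question is whether to condition on customer segment.
Customer segment satisfies the back-door criterion: it is not a descendant of the campaign, and it blocks the spurious path from campaign to outcome. Adjusting for it (i.e., using the within-customer segment rates) gives the causal effect.
Adjusting over the population distribution of customer segment: 0.467·(0.535−0.439) + 0.533·(0.226−0.028) = +0.150.

+0.15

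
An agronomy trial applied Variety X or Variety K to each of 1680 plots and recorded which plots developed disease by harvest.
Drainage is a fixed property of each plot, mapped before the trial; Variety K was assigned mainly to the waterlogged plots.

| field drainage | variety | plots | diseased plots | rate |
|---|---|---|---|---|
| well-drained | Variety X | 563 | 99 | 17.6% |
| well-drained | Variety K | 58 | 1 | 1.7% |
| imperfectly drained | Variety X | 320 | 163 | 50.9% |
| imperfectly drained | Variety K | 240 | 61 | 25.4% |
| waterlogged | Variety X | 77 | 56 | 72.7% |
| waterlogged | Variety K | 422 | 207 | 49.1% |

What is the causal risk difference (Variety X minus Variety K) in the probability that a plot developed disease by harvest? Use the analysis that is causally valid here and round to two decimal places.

+0.21

Field drainage is set before the variety has any effect — it is not caused by the variety — and it independently drives the outcome. That makes it a confounder, so the causal comparison is within field drainage levels.
Adjusting over the population distribution of field drainage: 0.370·(0.176−0.017) + 0.333·(0.509−0.254) + 0.297·(0.727−0.491) = +0.214.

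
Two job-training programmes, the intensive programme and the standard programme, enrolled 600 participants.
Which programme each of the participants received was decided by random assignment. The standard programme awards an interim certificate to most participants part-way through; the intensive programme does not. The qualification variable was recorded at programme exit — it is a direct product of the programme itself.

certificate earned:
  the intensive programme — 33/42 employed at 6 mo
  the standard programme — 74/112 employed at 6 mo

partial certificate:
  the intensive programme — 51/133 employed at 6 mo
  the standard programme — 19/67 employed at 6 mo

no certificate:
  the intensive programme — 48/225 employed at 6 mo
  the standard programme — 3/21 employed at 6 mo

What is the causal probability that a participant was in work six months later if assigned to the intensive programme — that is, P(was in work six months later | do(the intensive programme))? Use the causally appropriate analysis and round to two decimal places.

0.33

Qualification attained during the programme here is a post-treatment variable shaped by the programme; conditioning on it would introduce bias rather than remove it. The overall comparison is the causal one.
So P(outcome | do(the intensive programme)) is just the pooled rate for the intensive programme: 132/400 = 0.330.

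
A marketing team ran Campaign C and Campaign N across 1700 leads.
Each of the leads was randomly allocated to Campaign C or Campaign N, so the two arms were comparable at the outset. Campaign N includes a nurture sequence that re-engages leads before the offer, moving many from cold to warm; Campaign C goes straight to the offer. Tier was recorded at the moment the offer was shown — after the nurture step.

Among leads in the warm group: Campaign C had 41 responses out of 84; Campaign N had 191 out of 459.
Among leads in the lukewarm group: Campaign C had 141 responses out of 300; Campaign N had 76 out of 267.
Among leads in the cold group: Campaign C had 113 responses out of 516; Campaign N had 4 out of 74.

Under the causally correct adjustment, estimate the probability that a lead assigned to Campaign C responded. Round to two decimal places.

Stratifying would compare campaigns among leads the campaigns themselves sorted into engagement tier groups — a form of selection on an intermediate. The unconditioned pooled rates give the total causal effect.
So P(outcome | do(Campaign C)) is just the pooled rate for Campaign C: 295/900 = 0.328.

0.33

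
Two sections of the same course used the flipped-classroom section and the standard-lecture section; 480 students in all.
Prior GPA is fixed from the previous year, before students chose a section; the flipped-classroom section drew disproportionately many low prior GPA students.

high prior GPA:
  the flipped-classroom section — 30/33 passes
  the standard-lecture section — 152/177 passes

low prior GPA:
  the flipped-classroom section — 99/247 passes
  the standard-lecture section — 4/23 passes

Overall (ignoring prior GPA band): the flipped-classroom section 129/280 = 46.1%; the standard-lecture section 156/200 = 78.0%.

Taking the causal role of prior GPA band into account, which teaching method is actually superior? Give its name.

Prior GPA band is set before the teaching method has any effect — it is not caused by the teaching method — and it independently drives the outcome. That makes it a confounder, so the causal comparison is within prior GPA band levels.
Within each level — high prior GPA: 90.9% vs 85.9%; low prior GPA: 40.1% vs 17.4% — the flipped-classroom section is higher every time.

the flipped-classroom section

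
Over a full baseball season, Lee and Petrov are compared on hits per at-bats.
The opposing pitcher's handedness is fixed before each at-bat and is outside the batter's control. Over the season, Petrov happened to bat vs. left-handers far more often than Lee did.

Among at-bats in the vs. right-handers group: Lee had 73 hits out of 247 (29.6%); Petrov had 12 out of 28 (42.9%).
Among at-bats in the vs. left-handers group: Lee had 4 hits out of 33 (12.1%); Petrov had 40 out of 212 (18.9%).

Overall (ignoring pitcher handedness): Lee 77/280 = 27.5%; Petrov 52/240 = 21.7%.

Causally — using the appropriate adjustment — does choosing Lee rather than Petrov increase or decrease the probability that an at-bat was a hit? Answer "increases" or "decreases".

The imbalance in pitcher handedness arose from how at-bats were allocated, not from anything the player did; and pitcher handedness independently affects the outcome. The pooled gap is confounded — condition on pitcher handedness.
Within each level — vs. right-handers: 29.6% vs 42.9%; vs. left-handers: 12.1% vs 18.9% — Petrov is higher every time.

decreases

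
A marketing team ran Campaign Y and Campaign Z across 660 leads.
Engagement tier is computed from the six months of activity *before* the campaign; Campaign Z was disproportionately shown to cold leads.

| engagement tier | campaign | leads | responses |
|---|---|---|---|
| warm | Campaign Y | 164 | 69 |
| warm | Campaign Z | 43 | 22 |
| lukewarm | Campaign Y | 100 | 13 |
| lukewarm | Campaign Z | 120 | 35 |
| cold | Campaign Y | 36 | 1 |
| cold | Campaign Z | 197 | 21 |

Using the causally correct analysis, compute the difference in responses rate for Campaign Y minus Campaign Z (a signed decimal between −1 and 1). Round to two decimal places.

-0.11

Here engagement tier is a common cause — it drives both which campaign a case falls under and the outcome. The crude comparison mixes populations; the stratum-specific rates are the causally relevant ones.
Adjusting over the population distribution of engagement tier: 0.314·(0.421−0.512) + 0.333·(0.130−0.292) + 0.353·(0.028−0.107) = -0.110.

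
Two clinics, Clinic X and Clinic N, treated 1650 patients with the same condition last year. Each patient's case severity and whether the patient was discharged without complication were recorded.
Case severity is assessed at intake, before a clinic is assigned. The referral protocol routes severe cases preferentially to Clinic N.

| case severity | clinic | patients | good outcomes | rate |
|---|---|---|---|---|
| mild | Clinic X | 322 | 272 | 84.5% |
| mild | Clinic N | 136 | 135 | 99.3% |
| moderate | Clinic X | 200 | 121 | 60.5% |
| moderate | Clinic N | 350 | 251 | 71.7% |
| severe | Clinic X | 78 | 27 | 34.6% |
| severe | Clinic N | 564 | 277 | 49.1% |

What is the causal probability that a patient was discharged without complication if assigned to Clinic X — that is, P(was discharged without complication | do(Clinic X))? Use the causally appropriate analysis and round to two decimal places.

0.57

The stratified and pooled comparisons disagree (Clinic N wins within each case severity; Clinic X wins overall), so the answer turns on the causal role of case severity.
Since case severity is a pre-existing factor (not a product of the clinic) and it affects the outcome on its own, it is a confounder. The stratified rates, not the pooled rate, identify the causal effect.
Standardising Clinic X to the population case severity mix: 0.278·272/322 + 0.333·121/200 + 0.389·27/78 = 0.571.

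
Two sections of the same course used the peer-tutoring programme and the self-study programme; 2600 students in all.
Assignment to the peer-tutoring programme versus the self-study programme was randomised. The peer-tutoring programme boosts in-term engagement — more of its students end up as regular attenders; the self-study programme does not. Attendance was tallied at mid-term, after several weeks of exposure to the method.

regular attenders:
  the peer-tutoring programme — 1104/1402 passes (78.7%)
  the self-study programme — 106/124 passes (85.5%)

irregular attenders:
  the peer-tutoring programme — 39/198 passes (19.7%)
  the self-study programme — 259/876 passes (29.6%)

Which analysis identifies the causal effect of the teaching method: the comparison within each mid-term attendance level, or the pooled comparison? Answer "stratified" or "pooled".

pooled

Within every mid-term attendance level the self-study programme has the higher rate, yet pooled the peer-tutoring programme does — Simpson's reversal.
Mid-term attendance here is a post-treatment variable shaped by the teaching method; conditioning on it would introduce bias rather than remove it. The overall comparison is the causal one.
Pooled: the peer-tutoring programme 71.4% vs the self-study programme 36.5%; the peer-tutoring programme is higher overall.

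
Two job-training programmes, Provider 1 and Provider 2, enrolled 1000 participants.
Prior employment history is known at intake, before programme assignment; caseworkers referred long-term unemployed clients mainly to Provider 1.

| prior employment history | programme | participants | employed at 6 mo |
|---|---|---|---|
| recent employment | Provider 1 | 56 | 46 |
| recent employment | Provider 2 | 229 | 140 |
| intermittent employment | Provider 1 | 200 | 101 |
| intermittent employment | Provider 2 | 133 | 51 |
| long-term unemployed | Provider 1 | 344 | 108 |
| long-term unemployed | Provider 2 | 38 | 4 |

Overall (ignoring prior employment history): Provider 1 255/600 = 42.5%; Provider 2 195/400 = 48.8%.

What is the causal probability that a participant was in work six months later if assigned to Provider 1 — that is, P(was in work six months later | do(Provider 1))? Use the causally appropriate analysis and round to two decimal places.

The imbalance in prior employment history arose from how participants were allocated, not from anything the programme did; and prior employment history independently affects the outcome. The pooled gap is confounded — condition on prior employment history.
Standardising Provider 1 to the population prior employment history mix: 0.285·46/56 + 0.333·101/200 + 0.382·108/344 = 0.522.

0.52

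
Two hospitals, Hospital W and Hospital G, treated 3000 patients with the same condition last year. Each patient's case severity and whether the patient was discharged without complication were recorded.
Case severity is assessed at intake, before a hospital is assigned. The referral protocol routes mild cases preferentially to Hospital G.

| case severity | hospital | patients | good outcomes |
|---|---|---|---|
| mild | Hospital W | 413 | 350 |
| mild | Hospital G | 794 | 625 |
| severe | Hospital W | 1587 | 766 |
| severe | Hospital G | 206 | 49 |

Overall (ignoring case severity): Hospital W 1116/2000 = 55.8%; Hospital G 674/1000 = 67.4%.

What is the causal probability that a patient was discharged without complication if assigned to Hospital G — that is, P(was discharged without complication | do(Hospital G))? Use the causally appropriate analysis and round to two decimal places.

0.46

The case severity-specific comparison favours Hospital W throughout, but the pooled figures favour Hospital G. The question is whether to condition on case severity.
Nothing the hospital does changes case severity; the imbalance is an allocation artefact. With case severity also predicting the outcome, the pooled figure is confounded, and the within-stratum comparison is the causal one.
Standardising Hospital G to the population case severity mix: 0.402·625/794 + 0.598·49/206 = 0.459.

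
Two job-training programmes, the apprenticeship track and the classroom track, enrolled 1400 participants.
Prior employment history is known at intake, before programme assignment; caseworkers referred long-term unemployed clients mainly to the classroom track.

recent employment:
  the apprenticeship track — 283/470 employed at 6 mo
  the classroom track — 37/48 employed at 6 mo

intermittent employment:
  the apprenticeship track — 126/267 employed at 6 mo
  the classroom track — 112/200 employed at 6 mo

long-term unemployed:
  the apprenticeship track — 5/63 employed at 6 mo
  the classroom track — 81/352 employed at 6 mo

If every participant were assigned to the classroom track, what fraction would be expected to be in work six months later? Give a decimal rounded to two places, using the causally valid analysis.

Prior employment history satisfies the back-door criterion: it is not a descendant of the programme, and it blocks the spurious path from programme to outcome. Adjusting for it (i.e., using the within-prior employment history rates) gives the causal effect.
Standardising the classroom track to the population prior employment history mix: 0.370·37/48 + 0.334·112/200 + 0.296·81/352 = 0.540.

0.54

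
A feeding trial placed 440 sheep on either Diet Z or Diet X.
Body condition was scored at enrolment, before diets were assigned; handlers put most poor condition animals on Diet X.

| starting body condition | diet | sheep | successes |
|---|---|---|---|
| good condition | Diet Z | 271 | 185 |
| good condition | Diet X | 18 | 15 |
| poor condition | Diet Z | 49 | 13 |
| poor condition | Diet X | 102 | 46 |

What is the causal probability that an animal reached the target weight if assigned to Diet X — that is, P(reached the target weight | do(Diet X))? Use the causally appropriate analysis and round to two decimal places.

0.70

Starting body condition differs across diets for reasons unrelated to any effect of the diet itself, and it separately predicts the outcome — a classic confounder. We must compare within starting body condition levels.
Standardising Diet X to the population starting body condition mix: 0.657·15/18 + 0.343·46/102 = 0.702.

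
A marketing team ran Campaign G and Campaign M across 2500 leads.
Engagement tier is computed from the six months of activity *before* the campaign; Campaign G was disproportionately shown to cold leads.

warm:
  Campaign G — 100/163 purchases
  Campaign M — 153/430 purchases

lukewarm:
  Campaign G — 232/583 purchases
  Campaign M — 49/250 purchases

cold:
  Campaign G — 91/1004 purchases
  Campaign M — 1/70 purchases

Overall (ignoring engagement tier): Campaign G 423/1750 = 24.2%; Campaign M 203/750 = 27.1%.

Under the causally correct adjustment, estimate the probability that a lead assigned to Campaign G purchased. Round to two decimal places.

0.32

Engagement tier satisfies the back-door criterion: it is not a descendant of the campaign, and it blocks the spurious path from campaign to outcome. Adjusting for it (i.e., using the within-engagement tier rates) gives the causal effect.
Standardising Campaign G to the population engagement tier mix: 0.237·100/163 + 0.333·232/583 + 0.430·91/1004 = 0.317.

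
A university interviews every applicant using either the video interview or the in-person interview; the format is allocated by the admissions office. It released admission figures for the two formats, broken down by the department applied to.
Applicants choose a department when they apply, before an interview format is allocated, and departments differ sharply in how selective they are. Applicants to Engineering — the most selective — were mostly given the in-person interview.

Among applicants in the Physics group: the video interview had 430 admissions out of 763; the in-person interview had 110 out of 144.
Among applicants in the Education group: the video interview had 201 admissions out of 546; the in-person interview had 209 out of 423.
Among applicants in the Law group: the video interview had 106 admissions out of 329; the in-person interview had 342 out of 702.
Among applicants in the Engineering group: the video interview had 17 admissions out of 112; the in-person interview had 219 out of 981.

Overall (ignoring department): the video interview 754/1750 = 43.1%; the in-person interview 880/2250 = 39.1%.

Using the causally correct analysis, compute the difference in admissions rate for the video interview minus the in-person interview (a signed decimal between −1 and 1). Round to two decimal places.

-0.14

Since department is a pre-existing factor (not a product of the interview format) and it affects the outcome on its own, it is a confounder. The stratified rates, not the pooled rate, identify the causal effect.
Adjusting over the population distribution of department: 0.227·(0.564−0.764) + 0.242·(0.368−0.494) + 0.258·(0.322−0.487) + 0.273·(0.152−0.223) = -0.138.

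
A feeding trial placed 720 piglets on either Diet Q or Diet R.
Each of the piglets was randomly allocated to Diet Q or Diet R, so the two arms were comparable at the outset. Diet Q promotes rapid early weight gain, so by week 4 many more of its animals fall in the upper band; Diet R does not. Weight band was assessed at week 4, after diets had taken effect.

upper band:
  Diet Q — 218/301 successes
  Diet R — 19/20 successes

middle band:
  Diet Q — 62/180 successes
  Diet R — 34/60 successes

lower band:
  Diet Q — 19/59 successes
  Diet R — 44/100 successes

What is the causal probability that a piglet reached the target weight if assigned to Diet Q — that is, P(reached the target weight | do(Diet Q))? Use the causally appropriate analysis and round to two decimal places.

Within every week-4 weight band level Diet R has the higher rate, yet pooled Diet Q does — Simpson's reversal.
The distribution of week-4 weight band is itself part of what the diet does — it is an intermediate outcome. Holding it fixed would remove that part of the effect; the total effect is the pooled difference.
So P(outcome | do(Diet Q)) is just the pooled rate for Diet Q: 299/540 = 0.554.

0.55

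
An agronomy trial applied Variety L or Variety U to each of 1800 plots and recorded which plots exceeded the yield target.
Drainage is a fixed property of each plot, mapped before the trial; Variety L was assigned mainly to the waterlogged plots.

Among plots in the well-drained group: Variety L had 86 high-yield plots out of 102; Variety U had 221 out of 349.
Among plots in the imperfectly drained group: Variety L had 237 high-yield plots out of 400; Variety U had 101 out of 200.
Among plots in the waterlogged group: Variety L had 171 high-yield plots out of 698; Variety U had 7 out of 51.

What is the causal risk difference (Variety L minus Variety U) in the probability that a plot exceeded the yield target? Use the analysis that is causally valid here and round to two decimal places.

Field drainage satisfies the back-door criterion: it is not a descendant of the variety, and it blocks the spurious path from variety to outcome. Adjusting for it (i.e., using the within-field drainage rates) gives the causal effect.
Adjusting over the population distribution of field drainage: 0.251·(0.843−0.633) + 0.333·(0.593−0.505) + 0.416·(0.245−0.137) = +0.127.

+0.13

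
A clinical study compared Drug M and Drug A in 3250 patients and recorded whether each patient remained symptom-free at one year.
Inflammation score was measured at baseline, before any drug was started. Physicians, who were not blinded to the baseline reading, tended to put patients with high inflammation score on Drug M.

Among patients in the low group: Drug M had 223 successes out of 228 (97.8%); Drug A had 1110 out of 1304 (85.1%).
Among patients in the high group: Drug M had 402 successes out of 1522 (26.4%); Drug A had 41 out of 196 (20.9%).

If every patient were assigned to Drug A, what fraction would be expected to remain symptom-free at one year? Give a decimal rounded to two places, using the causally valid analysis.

0.51

Since inflammation score is a pre-existing factor (not a product of the drug) and it affects the outcome on its own, it is a confounder. The stratified rates, not the pooled rate, identify the causal effect.
Standardising Drug A to the population inflammation score mix: 0.471·1110/1304 + 0.529·41/196 = 0.512.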